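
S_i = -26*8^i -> [-26, -208, -1664, -13312, -106496]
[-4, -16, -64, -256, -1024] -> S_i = -4*4^i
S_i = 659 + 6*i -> [659, 665, 671, 677, 683]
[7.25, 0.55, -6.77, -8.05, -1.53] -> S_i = Random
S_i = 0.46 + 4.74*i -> [0.46, 5.2, 9.94, 14.68, 19.42]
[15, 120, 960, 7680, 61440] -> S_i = 15*8^i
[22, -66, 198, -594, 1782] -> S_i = 22*-3^i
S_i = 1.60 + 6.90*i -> [1.6, 8.5, 15.4, 22.3, 29.2]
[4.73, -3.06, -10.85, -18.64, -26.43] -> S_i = 4.73 + -7.79*i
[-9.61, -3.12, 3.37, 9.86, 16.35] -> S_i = -9.61 + 6.49*i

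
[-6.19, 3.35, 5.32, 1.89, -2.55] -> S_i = Random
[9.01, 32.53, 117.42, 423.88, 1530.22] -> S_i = 9.01*3.61^i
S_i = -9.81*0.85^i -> [-9.81, -8.34, -7.09, -6.02, -5.12]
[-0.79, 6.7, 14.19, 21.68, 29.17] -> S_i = -0.79 + 7.49*i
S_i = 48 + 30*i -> [48, 78, 108, 138, 168]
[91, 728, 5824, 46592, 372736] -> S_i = 91*8^i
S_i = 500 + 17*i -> [500, 517, 534, 551, 568]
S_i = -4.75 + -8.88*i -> [-4.75, -13.63, -22.51, -31.39, -40.27]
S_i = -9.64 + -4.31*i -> [-9.64, -13.95, -18.26, -22.57, -26.88]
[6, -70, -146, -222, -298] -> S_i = 6 + -76*i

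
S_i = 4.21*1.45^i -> [4.21, 6.1, 8.85, 12.83, 18.61]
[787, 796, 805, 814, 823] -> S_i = 787 + 9*i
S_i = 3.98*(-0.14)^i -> [3.98, -0.56, 0.08, -0.01, 0.0]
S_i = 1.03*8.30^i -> [1.03, 8.55, 70.96, 588.94, 4888.21]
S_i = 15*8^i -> [15, 120, 960, 7680, 61440]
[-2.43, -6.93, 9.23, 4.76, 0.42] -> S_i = Random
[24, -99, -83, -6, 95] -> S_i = Random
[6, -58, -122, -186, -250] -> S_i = 6 + -64*i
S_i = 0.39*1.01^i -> [0.39, 0.39, 0.4, 0.4, 0.41]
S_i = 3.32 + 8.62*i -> [3.32, 11.94, 20.56, 29.18, 37.8]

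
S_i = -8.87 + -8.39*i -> [-8.87, -17.26, -25.65, -34.04, -42.43]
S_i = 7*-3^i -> [7, -21, 63, -189, 567]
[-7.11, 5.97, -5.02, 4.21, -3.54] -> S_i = -7.11*(-0.84)^i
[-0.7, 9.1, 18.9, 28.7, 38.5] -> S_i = -0.70 + 9.80*i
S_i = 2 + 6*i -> [2, 8, 14, 20, 26]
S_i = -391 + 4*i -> [-391, -387, -383, -379, -375]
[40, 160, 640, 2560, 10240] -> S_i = 40*4^i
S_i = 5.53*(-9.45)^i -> [5.53, -52.26, 493.84, -4666.81, 44101.4]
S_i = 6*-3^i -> [6, -18, 54, -162, 486]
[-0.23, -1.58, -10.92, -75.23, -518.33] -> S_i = -0.23*6.89^i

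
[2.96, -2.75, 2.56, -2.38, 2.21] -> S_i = 2.96*(-0.93)^i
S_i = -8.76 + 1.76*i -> [-8.76, -7.0, -5.24, -3.48, -1.72]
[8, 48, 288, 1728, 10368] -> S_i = 8*6^i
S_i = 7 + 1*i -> [7, 8, 9, 10, 11]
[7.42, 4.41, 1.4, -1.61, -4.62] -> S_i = 7.42 + -3.01*i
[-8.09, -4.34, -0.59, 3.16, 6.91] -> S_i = -8.09 + 3.75*i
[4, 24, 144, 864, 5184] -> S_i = 4*6^i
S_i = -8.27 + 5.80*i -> [-8.27, -2.47, 3.33, 9.13, 14.93]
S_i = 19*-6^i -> [19, -114, 684, -4104, 24624]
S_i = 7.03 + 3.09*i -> [7.03, 10.12, 13.21, 16.3, 19.39]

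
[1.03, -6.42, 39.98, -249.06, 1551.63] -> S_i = 1.03*(-6.23)^i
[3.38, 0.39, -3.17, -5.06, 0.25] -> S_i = Random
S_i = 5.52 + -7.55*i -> [5.52, -2.03, -9.58, -17.13, -24.68]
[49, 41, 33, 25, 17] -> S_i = 49 + -8*i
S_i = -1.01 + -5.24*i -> [-1.01, -6.25, -11.49, -16.73, -21.97]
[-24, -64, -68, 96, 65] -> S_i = Random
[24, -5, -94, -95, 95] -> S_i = Random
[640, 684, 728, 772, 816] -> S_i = 640 + 44*i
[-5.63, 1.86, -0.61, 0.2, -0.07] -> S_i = -5.63*(-0.33)^i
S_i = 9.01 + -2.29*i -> [9.01, 6.72, 4.43, 2.14, -0.15]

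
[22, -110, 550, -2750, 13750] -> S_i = 22*-5^i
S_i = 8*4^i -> [8, 32, 128, 512, 2048]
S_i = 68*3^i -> [68, 204, 612, 1836, 5508]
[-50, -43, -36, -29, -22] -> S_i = -50 + 7*i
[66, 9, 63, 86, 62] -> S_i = Random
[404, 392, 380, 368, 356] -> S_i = 404 + -12*i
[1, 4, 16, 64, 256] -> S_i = 1*4^i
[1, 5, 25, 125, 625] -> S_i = 1*5^i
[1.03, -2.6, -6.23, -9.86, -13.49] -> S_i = 1.03 + -3.63*i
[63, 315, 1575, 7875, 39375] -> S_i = 63*5^i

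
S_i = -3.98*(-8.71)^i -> [-3.98, 34.67, -301.94, 2629.89, -22906.34]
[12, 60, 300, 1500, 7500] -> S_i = 12*5^i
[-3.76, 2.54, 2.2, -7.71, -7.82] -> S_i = Random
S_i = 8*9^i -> [8, 72, 648, 5832, 52488]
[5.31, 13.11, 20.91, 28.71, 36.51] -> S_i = 5.31 + 7.80*i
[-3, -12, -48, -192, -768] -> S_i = -3*4^i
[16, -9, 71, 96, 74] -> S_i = Random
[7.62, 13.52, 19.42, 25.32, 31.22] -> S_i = 7.62 + 5.90*i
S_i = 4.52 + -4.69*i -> [4.52, -0.17, -4.86, -9.55, -14.24]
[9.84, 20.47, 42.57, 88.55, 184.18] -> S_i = 9.84*2.08^i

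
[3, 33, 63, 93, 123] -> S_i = 3 + 30*i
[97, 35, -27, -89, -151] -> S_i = 97 + -62*i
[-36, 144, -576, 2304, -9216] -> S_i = -36*-4^i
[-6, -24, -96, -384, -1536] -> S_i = -6*4^i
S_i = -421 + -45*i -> [-421, -466, -511, -556, -601]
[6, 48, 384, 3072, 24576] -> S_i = 6*8^i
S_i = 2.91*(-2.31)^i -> [2.91, -6.72, 15.53, -35.87, 82.86]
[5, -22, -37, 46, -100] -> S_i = Random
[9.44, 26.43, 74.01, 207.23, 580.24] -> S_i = 9.44*2.80^i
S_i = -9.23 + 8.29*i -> [-9.23, -0.94, 7.35, 15.64, 23.93]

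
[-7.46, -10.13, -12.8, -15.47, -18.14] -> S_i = -7.46 + -2.67*i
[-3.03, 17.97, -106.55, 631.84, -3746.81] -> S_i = -3.03*(-5.93)^i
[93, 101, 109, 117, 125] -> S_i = 93 + 8*i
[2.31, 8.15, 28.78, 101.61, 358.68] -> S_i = 2.31*3.53^i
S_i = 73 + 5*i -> [73, 78, 83, 88, 93]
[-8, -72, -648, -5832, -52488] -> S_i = -8*9^i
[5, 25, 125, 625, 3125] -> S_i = 5*5^i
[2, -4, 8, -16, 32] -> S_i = 2*-2^i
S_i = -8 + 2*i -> [-8, -6, -4, -2, 0]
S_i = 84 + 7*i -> [84, 91, 98, 105, 112]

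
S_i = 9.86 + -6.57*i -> [9.86, 3.29, -3.28, -9.85, -16.42]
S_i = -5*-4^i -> [-5, 20, -80, 320, -1280]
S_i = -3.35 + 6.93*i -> [-3.35, 3.58, 10.51, 17.44, 24.37]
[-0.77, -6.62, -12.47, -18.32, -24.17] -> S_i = -0.77 + -5.85*i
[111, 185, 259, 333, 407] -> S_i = 111 + 74*i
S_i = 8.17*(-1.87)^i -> [8.17, -15.28, 28.57, -53.43, 99.91]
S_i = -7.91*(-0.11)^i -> [-7.91, 0.87, -0.1, 0.01, -0.0]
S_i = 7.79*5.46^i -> [7.79, 42.53, 232.23, 1267.99, 6923.22]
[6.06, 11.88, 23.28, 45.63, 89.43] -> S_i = 6.06*1.96^i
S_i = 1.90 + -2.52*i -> [1.9, -0.62, -3.14, -5.66, -8.18]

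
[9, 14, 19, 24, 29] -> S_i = 9 + 5*i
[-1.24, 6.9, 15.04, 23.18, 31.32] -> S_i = -1.24 + 8.14*i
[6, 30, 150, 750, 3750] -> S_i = 6*5^i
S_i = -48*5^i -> [-48, -240, -1200, -6000, -30000]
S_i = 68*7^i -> [68, 476, 3332, 23324, 163268]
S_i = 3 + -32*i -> [3, -29, -61, -93, -125]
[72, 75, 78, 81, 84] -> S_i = 72 + 3*i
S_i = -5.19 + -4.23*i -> [-5.19, -9.42, -13.65, -17.88, -22.11]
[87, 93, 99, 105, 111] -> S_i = 87 + 6*i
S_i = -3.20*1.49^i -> [-3.2, -4.77, -7.1, -10.59, -15.77]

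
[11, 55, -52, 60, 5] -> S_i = Random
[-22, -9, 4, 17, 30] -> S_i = -22 + 13*i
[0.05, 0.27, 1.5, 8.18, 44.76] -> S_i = 0.05*5.47^i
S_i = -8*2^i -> [-8, -16, -32, -64, -128]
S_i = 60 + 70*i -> [60, 130, 200, 270, 340]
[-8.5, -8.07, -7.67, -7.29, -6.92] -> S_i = -8.50*0.95^i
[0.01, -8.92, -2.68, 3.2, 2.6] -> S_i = Random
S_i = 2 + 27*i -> [2, 29, 56, 83, 110]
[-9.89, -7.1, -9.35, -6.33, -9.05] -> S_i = Random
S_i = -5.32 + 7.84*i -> [-5.32, 2.52, 10.36, 18.2, 26.04]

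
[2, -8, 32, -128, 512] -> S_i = 2*-4^i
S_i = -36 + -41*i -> [-36, -77, -118, -159, -200]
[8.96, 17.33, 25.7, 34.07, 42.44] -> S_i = 8.96 + 8.37*i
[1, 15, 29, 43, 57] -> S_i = 1 + 14*i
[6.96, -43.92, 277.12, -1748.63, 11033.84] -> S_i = 6.96*(-6.31)^i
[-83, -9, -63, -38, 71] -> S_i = Random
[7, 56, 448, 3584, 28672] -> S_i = 7*8^i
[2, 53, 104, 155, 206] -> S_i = 2 + 51*i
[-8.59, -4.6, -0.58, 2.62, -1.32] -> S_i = Random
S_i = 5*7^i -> [5, 35, 245, 1715, 12005]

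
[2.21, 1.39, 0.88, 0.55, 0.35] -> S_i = 2.21*0.63^i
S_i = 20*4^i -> [20, 80, 320, 1280, 5120]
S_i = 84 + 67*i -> [84, 151, 218, 285, 352]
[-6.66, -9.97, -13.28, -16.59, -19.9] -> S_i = -6.66 + -3.31*i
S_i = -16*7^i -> [-16, -112, -784, -5488, -38416]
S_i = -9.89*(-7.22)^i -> [-9.89, 71.41, -515.55, 3722.27, -26874.79]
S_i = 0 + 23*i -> [0, 23, 46, 69, 92]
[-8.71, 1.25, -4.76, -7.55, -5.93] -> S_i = Random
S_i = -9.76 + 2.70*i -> [-9.76, -7.06, -4.36, -1.66, 1.04]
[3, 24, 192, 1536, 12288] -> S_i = 3*8^i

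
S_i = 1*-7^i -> [1, -7, 49, -343, 2401]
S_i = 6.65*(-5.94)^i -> [6.65, -39.5, 234.64, -1393.74, 8278.8]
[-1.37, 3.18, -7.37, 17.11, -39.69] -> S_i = -1.37*(-2.32)^i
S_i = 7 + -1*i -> [7, 6, 5, 4, 3]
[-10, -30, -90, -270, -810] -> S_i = -10*3^i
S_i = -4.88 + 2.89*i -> [-4.88, -1.99, 0.9, 3.79, 6.68]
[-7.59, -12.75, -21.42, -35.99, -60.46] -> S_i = -7.59*1.68^i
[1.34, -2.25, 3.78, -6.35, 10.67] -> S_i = 1.34*(-1.68)^i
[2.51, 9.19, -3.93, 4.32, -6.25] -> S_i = Random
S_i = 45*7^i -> [45, 315, 2205, 15435, 108045]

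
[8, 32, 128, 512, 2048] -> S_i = 8*4^i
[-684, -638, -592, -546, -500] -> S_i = -684 + 46*i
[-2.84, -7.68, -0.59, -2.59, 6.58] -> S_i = Random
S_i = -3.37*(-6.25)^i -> [-3.37, 21.06, -131.64, 822.75, -5142.21]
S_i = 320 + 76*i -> [320, 396, 472, 548, 624]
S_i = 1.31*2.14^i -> [1.31, 2.8, 6.0, 12.84, 27.47]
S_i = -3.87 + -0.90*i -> [-3.87, -4.77, -5.67, -6.57, -7.47]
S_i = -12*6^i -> [-12, -72, -432, -2592, -15552]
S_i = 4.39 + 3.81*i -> [4.39, 8.2, 12.01, 15.82, 19.63]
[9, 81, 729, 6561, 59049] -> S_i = 9*9^i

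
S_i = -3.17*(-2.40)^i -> [-3.17, 7.61, -18.26, 43.82, -105.17]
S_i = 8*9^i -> [8, 72, 648, 5832, 52488]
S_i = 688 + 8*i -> [688, 696, 704, 712, 720]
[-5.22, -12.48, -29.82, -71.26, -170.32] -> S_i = -5.22*2.39^i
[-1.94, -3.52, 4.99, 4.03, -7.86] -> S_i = Random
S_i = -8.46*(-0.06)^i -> [-8.46, 0.51, -0.03, 0.0, -0.0]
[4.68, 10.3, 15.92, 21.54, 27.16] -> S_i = 4.68 + 5.62*i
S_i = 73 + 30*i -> [73, 103, 133, 163, 193]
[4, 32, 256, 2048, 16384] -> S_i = 4*8^i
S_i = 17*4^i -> [17, 68, 272, 1088, 4352]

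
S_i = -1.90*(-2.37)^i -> [-1.9, 4.5, -10.67, 25.29, -59.94]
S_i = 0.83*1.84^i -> [0.83, 1.53, 2.81, 5.17, 9.51]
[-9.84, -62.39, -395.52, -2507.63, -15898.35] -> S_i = -9.84*6.34^i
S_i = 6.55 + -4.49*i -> [6.55, 2.06, -2.43, -6.92, -11.41]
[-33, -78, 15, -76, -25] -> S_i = Random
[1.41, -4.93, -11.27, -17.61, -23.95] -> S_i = 1.41 + -6.34*i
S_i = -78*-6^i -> [-78, 468, -2808, 16848, -101088]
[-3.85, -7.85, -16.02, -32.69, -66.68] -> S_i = -3.85*2.04^i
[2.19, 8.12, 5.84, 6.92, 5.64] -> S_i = Random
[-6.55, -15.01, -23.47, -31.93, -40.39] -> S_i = -6.55 + -8.46*i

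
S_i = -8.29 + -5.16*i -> [-8.29, -13.45, -18.61, -23.77, -28.93]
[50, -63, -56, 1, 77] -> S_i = Random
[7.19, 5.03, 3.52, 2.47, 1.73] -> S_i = 7.19*0.70^i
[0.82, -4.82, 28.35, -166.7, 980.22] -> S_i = 0.82*(-5.88)^i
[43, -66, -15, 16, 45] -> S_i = Random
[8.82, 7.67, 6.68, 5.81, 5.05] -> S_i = 8.82*0.87^i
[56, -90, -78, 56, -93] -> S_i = Random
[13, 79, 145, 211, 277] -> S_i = 13 + 66*i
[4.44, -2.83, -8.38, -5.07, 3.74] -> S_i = Random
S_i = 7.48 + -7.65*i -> [7.48, -0.17, -7.82, -15.47, -23.12]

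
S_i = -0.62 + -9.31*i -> [-0.62, -9.93, -19.24, -28.55, -37.86]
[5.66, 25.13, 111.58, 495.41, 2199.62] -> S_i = 5.66*4.44^i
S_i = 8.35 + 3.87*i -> [8.35, 12.22, 16.09, 19.96, 23.83]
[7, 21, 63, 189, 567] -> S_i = 7*3^i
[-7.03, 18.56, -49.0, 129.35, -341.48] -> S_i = -7.03*(-2.64)^i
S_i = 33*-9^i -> [33, -297, 2673, -24057, 216513]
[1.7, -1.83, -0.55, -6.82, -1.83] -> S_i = Random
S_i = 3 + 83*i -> [3, 86, 169, 252, 335]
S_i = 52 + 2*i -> [52, 54, 56, 58, 60]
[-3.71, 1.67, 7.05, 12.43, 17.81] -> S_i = -3.71 + 5.38*i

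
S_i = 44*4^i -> [44, 176, 704, 2816, 11264]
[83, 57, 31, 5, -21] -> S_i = 83 + -26*i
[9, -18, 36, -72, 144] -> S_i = 9*-2^i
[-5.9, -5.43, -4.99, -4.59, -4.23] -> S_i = -5.90*0.92^i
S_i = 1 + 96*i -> [1, 97, 193, 289, 385]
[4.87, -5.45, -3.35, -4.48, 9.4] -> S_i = Random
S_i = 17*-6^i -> [17, -102, 612, -3672, 22032]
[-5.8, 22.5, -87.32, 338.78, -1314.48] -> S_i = -5.80*(-3.88)^i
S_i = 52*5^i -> [52, 260, 1300, 6500, 32500]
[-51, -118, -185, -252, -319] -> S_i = -51 + -67*i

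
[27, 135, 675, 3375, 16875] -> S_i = 27*5^i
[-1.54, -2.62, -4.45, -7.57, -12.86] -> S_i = -1.54*1.70^i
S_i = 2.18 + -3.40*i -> [2.18, -1.22, -4.62, -8.02, -11.42]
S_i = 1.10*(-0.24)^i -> [1.1, -0.26, 0.06, -0.02, 0.0]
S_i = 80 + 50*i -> [80, 130, 180, 230, 280]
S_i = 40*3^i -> [40, 120, 360, 1080, 3240]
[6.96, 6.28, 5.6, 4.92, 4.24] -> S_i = 6.96 + -0.68*i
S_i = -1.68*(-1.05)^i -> [-1.68, 1.76, -1.85, 1.94, -2.04]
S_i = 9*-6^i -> [9, -54, 324, -1944, 11664]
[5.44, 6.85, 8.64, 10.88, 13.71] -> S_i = 5.44*1.26^i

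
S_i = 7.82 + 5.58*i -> [7.82, 13.4, 18.98, 24.56, 30.14]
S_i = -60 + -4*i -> [-60, -64, -68, -72, -76]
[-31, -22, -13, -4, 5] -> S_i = -31 + 9*i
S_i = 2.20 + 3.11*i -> [2.2, 5.31, 8.42, 11.53, 14.64]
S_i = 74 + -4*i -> [74, 70, 66, 62, 58]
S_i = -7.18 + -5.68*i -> [-7.18, -12.86, -18.54, -24.22, -29.9]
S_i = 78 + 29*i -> [78, 107, 136, 165, 194]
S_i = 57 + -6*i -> [57, 51, 45, 39, 33]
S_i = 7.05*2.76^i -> [7.05, 19.46, 53.7, 148.22, 409.1]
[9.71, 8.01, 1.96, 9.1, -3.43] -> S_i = Random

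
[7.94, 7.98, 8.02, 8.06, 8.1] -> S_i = 7.94 + 0.04*i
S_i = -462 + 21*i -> [-462, -441, -420, -399, -378]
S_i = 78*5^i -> [78, 390, 1950, 9750, 48750]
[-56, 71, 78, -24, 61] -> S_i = Random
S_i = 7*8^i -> [7, 56, 448, 3584, 28672]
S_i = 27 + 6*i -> [27, 33, 39, 45, 51]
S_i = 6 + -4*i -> [6, 2, -2, -6, -10]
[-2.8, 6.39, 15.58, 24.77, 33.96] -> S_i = -2.80 + 9.19*i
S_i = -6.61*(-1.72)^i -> [-6.61, 11.37, -19.56, 33.63, -57.85]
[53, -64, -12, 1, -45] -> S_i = Random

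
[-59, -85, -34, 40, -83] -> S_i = Random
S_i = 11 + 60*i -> [11, 71, 131, 191, 251]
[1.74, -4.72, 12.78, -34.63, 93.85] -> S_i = 1.74*(-2.71)^i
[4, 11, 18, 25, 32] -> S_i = 4 + 7*i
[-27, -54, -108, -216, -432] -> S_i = -27*2^i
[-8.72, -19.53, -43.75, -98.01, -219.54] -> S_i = -8.72*2.24^i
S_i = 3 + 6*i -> [3, 9, 15, 21, 27]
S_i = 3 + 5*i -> [3, 8, 13, 18, 23]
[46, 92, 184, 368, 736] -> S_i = 46*2^i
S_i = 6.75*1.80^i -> [6.75, 12.15, 21.87, 39.37, 70.86]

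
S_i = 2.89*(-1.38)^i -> [2.89, -3.99, 5.5, -7.6, 10.48]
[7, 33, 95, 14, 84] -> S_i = Random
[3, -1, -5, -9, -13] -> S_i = 3 + -4*i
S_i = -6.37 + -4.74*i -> [-6.37, -11.11, -15.85, -20.59, -25.33]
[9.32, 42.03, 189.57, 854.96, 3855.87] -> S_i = 9.32*4.51^i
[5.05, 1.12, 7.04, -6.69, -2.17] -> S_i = Random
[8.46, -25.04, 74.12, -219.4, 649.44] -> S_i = 8.46*(-2.96)^i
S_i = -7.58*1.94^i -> [-7.58, -14.71, -28.53, -55.34, -107.37]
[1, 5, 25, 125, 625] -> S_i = 1*5^i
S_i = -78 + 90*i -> [-78, 12, 102, 192, 282]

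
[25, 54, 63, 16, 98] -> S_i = Random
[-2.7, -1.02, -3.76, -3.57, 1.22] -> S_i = Random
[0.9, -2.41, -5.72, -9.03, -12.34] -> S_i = 0.90 + -3.31*i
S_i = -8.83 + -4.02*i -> [-8.83, -12.85, -16.87, -20.89, -24.91]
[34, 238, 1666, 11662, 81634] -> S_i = 34*7^i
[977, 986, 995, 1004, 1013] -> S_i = 977 + 9*i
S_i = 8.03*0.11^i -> [8.03, 0.88, 0.1, 0.01, 0.0]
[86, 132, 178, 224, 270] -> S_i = 86 + 46*i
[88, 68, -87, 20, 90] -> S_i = Random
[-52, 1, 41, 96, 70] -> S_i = Random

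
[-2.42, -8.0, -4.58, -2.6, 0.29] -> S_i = Random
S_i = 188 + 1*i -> [188, 189, 190, 191, 192]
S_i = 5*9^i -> [5, 45, 405, 3645, 32805]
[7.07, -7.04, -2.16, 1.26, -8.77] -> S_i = Random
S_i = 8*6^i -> [8, 48, 288, 1728, 10368]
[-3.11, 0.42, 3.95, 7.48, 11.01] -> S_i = -3.11 + 3.53*i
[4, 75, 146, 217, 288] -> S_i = 4 + 71*i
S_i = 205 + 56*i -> [205, 261, 317, 373, 429]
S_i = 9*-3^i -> [9, -27, 81, -243, 729]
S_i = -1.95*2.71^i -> [-1.95, -5.28, -14.32, -38.81, -105.17]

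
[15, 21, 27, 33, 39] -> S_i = 15 + 6*i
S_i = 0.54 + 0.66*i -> [0.54, 1.2, 1.86, 2.52, 3.18]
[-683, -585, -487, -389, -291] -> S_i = -683 + 98*i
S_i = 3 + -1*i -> [3, 2, 1, 0, -1]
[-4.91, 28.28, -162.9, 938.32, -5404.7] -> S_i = -4.91*(-5.76)^i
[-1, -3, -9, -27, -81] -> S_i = -1*3^i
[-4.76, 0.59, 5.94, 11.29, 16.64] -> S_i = -4.76 + 5.35*i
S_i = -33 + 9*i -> [-33, -24, -15, -6, 3]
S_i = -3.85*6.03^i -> [-3.85, -23.22, -139.99, -844.14, -5090.14]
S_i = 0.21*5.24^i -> [0.21, 1.1, 5.77, 30.21, 158.32]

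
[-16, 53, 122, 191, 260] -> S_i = -16 + 69*i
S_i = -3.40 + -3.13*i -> [-3.4, -6.53, -9.66, -12.79, -15.92]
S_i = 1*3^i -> [1, 3, 9, 27, 81]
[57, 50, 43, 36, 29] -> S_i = 57 + -7*i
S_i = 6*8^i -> [6, 48, 384, 3072, 24576]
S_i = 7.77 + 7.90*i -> [7.77, 15.67, 23.57, 31.47, 39.37]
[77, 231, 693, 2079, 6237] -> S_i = 77*3^i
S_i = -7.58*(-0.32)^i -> [-7.58, 2.43, -0.78, 0.25, -0.08]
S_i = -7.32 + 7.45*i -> [-7.32, 0.13, 7.58, 15.03, 22.48]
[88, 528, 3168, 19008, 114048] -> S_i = 88*6^i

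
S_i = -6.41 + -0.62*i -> [-6.41, -7.03, -7.65, -8.27, -8.89]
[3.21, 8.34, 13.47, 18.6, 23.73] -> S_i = 3.21 + 5.13*i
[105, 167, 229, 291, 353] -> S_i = 105 + 62*i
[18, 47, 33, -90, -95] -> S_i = Random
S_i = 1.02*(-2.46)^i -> [1.02, -2.51, 6.17, -15.18, 37.35]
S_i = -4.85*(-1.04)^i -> [-4.85, 5.04, -5.25, 5.46, -5.67]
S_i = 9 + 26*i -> [9, 35, 61, 87, 113]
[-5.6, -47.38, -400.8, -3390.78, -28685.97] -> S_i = -5.60*8.46^i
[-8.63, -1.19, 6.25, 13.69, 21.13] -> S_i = -8.63 + 7.44*i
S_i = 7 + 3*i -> [7, 10, 13, 16, 19]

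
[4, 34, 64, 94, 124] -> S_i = 4 + 30*i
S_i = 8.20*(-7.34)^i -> [8.2, -60.19, 441.78, -3242.66, 23801.16]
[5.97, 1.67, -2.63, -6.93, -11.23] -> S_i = 5.97 + -4.30*i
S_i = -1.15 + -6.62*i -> [-1.15, -7.77, -14.39, -21.01, -27.63]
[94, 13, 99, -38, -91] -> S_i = Random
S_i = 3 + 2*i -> [3, 5, 7, 9, 11]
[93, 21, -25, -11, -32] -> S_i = Random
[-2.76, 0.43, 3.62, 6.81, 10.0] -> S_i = -2.76 + 3.19*i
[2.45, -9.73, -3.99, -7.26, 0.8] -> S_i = Random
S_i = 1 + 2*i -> [1, 3, 5, 7, 9]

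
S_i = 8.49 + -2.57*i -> [8.49, 5.92, 3.35, 0.78, -1.79]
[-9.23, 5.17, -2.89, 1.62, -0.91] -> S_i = -9.23*(-0.56)^i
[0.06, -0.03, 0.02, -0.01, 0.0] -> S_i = 0.06*(-0.51)^i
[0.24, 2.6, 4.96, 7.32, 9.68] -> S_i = 0.24 + 2.36*i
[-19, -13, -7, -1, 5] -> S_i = -19 + 6*i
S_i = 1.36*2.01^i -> [1.36, 2.73, 5.49, 11.04, 22.2]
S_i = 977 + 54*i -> [977, 1031, 1085, 1139, 1193]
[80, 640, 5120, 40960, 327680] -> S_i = 80*8^i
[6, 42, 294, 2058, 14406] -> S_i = 6*7^i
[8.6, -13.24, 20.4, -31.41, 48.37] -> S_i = 8.60*(-1.54)^i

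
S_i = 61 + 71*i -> [61, 132, 203, 274, 345]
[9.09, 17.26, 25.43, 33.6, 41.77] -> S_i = 9.09 + 8.17*i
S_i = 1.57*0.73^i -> [1.57, 1.15, 0.84, 0.61, 0.45]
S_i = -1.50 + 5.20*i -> [-1.5, 3.7, 8.9, 14.1, 19.3]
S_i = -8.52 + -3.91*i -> [-8.52, -12.43, -16.34, -20.25, -24.16]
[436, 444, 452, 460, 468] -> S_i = 436 + 8*i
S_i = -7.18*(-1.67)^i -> [-7.18, 11.99, -20.02, 33.44, -55.85]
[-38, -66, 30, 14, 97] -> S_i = Random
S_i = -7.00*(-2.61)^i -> [-7.0, 18.27, -47.68, 124.46, -324.83]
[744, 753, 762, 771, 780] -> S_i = 744 + 9*i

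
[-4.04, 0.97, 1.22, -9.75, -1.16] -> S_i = Random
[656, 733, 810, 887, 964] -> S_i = 656 + 77*i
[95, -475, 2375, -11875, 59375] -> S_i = 95*-5^i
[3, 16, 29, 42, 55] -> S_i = 3 + 13*i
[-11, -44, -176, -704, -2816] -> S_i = -11*4^i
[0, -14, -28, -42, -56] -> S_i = 0 + -14*i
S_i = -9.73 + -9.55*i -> [-9.73, -19.28, -28.83, -38.38, -47.93]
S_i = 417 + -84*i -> [417, 333, 249, 165, 81]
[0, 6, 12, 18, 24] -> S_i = 0 + 6*i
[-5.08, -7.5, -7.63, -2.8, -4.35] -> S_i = Random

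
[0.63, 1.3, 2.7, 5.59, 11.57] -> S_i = 0.63*2.07^i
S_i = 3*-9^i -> [3, -27, 243, -2187, 19683]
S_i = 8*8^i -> [8, 64, 512, 4096, 32768]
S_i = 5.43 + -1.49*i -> [5.43, 3.94, 2.45, 0.96, -0.53]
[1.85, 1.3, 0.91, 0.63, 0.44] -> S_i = 1.85*0.70^i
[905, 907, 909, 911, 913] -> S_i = 905 + 2*i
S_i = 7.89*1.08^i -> [7.89, 8.52, 9.2, 9.94, 10.73]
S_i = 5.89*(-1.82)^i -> [5.89, -10.72, 19.51, -35.51, 64.63]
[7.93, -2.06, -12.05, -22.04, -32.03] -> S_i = 7.93 + -9.99*i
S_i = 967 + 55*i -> [967, 1022, 1077, 1132, 1187]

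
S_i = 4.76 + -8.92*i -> [4.76, -4.16, -13.08, -22.0, -30.92]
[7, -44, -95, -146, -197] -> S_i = 7 + -51*i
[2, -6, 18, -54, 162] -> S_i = 2*-3^i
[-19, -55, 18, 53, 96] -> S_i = Random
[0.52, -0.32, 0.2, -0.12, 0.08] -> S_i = 0.52*(-0.62)^i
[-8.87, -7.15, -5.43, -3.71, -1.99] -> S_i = -8.87 + 1.72*i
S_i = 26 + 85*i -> [26, 111, 196, 281, 366]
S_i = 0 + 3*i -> [0, 3, 6, 9, 12]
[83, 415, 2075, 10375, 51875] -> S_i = 83*5^i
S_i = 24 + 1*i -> [24, 25, 26, 27, 28]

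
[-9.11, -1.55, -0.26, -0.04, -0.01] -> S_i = -9.11*0.17^i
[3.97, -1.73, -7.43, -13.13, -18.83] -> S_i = 3.97 + -5.70*i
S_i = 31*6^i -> [31, 186, 1116, 6696, 40176]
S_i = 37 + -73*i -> [37, -36, -109, -182, -255]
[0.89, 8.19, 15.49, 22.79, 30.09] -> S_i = 0.89 + 7.30*i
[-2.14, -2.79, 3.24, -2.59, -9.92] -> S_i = Random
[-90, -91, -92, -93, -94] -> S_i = -90 + -1*i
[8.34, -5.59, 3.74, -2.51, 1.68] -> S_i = 8.34*(-0.67)^i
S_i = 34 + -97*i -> [34, -63, -160, -257, -354]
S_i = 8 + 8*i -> [8, 16, 24, 32, 40]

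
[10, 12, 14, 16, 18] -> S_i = 10 + 2*i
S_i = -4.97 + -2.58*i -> [-4.97, -7.55, -10.13, -12.71, -15.29]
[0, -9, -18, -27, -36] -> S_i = 0 + -9*i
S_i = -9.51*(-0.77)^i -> [-9.51, 7.32, -5.64, 4.34, -3.34]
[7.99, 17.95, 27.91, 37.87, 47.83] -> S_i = 7.99 + 9.96*i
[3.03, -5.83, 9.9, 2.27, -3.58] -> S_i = Random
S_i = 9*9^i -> [9, 81, 729, 6561, 59049]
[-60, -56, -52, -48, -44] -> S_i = -60 + 4*i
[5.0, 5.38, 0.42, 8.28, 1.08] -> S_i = Random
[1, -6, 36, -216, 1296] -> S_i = 1*-6^i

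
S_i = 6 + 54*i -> [6, 60, 114, 168, 222]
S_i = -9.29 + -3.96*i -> [-9.29, -13.25, -17.21, -21.17, -25.13]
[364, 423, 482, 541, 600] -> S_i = 364 + 59*i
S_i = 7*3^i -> [7, 21, 63, 189, 567]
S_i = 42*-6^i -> [42, -252, 1512, -9072, 54432]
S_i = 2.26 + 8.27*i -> [2.26, 10.53, 18.8, 27.07, 35.34]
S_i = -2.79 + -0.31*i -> [-2.79, -3.1, -3.41, -3.72, -4.03]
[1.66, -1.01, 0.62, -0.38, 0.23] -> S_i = 1.66*(-0.61)^i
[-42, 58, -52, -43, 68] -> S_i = Random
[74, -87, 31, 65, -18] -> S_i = Random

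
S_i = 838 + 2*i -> [838, 840, 842, 844, 846]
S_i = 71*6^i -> [71, 426, 2556, 15336, 92016]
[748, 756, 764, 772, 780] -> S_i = 748 + 8*i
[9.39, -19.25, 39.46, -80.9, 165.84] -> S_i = 9.39*(-2.05)^i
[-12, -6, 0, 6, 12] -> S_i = -12 + 6*i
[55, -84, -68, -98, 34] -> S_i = Random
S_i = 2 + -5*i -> [2, -3, -8, -13, -18]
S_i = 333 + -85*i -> [333, 248, 163, 78, -7]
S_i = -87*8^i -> [-87, -696, -5568, -44544, -356352]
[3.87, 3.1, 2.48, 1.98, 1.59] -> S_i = 3.87*0.80^i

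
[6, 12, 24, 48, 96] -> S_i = 6*2^i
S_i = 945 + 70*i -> [945, 1015, 1085, 1155, 1225]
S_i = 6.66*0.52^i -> [6.66, 3.46, 1.8, 0.94, 0.49]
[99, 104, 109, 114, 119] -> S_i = 99 + 5*i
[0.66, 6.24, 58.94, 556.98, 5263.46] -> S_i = 0.66*9.45^i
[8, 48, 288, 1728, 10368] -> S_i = 8*6^i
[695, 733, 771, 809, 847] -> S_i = 695 + 38*i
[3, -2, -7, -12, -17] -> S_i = 3 + -5*i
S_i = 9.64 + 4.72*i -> [9.64, 14.36, 19.08, 23.8, 28.52]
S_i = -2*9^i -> [-2, -18, -162, -1458, -13122]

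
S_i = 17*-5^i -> [17, -85, 425, -2125, 10625]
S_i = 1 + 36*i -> [1, 37, 73, 109, 145]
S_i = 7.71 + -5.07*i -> [7.71, 2.64, -2.43, -7.5, -12.57]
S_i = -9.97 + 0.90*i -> [-9.97, -9.07, -8.17, -7.27, -6.37]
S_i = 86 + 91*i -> [86, 177, 268, 359, 450]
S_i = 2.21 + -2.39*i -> [2.21, -0.18, -2.57, -4.96, -7.35]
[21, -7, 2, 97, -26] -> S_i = Random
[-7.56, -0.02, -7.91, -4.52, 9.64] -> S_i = Random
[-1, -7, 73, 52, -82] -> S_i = Random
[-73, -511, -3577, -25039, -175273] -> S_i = -73*7^i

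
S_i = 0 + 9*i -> [0, 9, 18, 27, 36]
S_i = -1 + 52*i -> [-1, 51, 103, 155, 207]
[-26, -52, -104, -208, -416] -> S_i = -26*2^i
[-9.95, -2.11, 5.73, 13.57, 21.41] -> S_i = -9.95 + 7.84*i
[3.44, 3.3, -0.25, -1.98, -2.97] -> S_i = Random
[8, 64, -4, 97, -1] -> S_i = Random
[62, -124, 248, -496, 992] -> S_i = 62*-2^i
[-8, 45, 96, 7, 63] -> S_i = Random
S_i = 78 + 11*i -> [78, 89, 100, 111, 122]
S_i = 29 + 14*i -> [29, 43, 57, 71, 85]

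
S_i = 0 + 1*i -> [0, 1, 2, 3, 4]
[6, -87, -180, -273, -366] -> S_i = 6 + -93*i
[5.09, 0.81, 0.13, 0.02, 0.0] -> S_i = 5.09*0.16^i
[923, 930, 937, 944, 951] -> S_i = 923 + 7*i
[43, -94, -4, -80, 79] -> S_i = Random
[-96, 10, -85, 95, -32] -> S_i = Random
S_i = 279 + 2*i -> [279, 281, 283, 285, 287]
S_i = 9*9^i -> [9, 81, 729, 6561, 59049]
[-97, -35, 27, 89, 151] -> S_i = -97 + 62*i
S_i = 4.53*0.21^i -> [4.53, 0.95, 0.2, 0.04, 0.01]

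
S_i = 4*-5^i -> [4, -20, 100, -500, 2500]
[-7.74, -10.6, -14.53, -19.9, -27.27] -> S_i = -7.74*1.37^i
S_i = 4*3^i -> [4, 12, 36, 108, 324]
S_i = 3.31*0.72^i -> [3.31, 2.38, 1.72, 1.24, 0.89]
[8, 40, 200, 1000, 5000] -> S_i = 8*5^i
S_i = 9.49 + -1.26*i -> [9.49, 8.23, 6.97, 5.71, 4.45]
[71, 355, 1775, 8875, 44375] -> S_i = 71*5^i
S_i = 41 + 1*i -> [41, 42, 43, 44, 45]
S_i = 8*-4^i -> [8, -32, 128, -512, 2048]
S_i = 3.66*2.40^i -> [3.66, 8.78, 21.08, 50.6, 121.43]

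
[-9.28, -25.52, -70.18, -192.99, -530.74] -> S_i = -9.28*2.75^i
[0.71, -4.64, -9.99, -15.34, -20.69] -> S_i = 0.71 + -5.35*i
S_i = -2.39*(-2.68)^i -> [-2.39, 6.41, -17.17, 46.0, -123.29]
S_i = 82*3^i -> [82, 246, 738, 2214, 6642]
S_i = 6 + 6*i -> [6, 12, 18, 24, 30]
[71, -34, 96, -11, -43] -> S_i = Random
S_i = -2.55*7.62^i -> [-2.55, -19.43, -148.06, -1128.25, -8597.26]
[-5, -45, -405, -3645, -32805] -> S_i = -5*9^i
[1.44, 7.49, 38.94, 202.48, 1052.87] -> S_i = 1.44*5.20^i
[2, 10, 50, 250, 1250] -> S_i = 2*5^i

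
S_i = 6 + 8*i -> [6, 14, 22, 30, 38]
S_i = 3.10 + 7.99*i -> [3.1, 11.09, 19.08, 27.07, 35.06]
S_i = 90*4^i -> [90, 360, 1440, 5760, 23040]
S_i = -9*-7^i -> [-9, 63, -441, 3087, -21609]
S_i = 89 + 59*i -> [89, 148, 207, 266, 325]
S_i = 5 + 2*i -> [5, 7, 9, 11, 13]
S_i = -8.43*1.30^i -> [-8.43, -10.96, -14.25, -18.52, -24.08]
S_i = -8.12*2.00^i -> [-8.12, -16.24, -32.48, -64.96, -129.92]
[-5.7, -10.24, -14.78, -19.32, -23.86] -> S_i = -5.70 + -4.54*i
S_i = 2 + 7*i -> [2, 9, 16, 23, 30]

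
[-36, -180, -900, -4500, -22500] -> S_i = -36*5^i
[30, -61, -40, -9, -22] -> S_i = Random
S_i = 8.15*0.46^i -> [8.15, 3.75, 1.72, 0.79, 0.36]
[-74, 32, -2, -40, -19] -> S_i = Random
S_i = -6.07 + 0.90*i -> [-6.07, -5.17, -4.27, -3.37, -2.47]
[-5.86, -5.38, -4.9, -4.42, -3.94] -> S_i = -5.86 + 0.48*i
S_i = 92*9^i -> [92, 828, 7452, 67068, 603612]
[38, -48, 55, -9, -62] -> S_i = Random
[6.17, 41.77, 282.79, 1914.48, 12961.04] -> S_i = 6.17*6.77^i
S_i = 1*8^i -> [1, 8, 64, 512, 4096]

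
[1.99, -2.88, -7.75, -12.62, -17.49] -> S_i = 1.99 + -4.87*i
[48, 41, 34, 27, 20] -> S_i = 48 + -7*i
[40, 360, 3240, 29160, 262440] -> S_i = 40*9^i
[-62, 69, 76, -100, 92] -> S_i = Random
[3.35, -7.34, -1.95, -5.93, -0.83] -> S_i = Random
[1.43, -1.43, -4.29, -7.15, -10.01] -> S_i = 1.43 + -2.86*i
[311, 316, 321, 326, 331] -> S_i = 311 + 5*i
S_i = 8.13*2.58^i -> [8.13, 20.98, 54.12, 139.62, 360.22]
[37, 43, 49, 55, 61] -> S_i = 37 + 6*i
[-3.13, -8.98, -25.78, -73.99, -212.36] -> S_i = -3.13*2.87^i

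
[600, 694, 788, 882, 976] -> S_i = 600 + 94*i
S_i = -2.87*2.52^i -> [-2.87, -7.23, -18.23, -45.93, -115.74]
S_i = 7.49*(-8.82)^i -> [7.49, -66.06, 582.67, -5139.11, 45326.91]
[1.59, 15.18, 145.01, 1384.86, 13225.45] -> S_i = 1.59*9.55^i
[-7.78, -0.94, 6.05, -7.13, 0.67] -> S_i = Random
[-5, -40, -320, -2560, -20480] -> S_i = -5*8^i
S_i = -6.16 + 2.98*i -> [-6.16, -3.18, -0.2, 2.78, 5.76]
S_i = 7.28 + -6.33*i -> [7.28, 0.95, -5.38, -11.71, -18.04]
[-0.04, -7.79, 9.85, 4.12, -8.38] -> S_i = Random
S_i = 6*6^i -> [6, 36, 216, 1296, 7776]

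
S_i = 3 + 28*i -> [3, 31, 59, 87, 115]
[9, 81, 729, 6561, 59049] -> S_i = 9*9^i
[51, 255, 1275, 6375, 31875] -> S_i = 51*5^i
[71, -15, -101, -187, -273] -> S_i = 71 + -86*i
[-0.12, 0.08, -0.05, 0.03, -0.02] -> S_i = -0.12*(-0.66)^i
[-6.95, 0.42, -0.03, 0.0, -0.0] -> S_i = -6.95*(-0.06)^i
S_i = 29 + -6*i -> [29, 23, 17, 11, 5]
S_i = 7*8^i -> [7, 56, 448, 3584, 28672]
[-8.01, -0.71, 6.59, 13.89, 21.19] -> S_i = -8.01 + 7.30*i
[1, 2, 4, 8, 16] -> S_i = 1*2^i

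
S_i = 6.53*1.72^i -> [6.53, 11.23, 19.32, 33.23, 57.15]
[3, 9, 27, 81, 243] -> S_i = 3*3^i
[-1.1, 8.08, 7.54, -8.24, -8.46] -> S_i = Random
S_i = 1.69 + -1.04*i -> [1.69, 0.65, -0.39, -1.43, -2.47]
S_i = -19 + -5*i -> [-19, -24, -29, -34, -39]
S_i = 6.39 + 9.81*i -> [6.39, 16.2, 26.01, 35.82, 45.63]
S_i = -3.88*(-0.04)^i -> [-3.88, 0.16, -0.01, 0.0, -0.0]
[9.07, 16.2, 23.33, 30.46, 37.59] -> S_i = 9.07 + 7.13*i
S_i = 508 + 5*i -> [508, 513, 518, 523, 528]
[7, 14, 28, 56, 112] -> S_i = 7*2^i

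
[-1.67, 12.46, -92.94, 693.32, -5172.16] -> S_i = -1.67*(-7.46)^i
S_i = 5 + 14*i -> [5, 19, 33, 47, 61]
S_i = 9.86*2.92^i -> [9.86, 28.79, 84.07, 245.49, 716.82]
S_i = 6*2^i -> [6, 12, 24, 48, 96]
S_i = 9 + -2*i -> [9, 7, 5, 3, 1]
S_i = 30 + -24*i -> [30, 6, -18, -42, -66]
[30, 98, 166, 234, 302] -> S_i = 30 + 68*i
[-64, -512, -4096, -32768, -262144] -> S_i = -64*8^i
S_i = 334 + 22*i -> [334, 356, 378, 400, 422]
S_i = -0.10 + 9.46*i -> [-0.1, 9.36, 18.82, 28.28, 37.74]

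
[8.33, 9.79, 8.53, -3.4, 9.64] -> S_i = Random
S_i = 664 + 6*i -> [664, 670, 676, 682, 688]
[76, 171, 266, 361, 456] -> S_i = 76 + 95*i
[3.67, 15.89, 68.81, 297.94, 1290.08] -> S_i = 3.67*4.33^i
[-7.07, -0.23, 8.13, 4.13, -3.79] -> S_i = Random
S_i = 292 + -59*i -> [292, 233, 174, 115, 56]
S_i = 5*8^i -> [5, 40, 320, 2560, 20480]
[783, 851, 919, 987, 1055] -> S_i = 783 + 68*i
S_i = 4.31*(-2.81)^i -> [4.31, -12.11, 34.03, -95.63, 268.72]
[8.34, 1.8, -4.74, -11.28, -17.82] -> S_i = 8.34 + -6.54*i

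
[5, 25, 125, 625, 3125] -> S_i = 5*5^i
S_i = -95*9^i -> [-95, -855, -7695, -69255, -623295]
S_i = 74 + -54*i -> [74, 20, -34, -88, -142]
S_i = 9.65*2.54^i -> [9.65, 24.51, 62.26, 158.14, 401.66]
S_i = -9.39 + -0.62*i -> [-9.39, -10.01, -10.63, -11.25, -11.87]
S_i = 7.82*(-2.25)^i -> [7.82, -17.6, 39.59, -89.07, 200.42]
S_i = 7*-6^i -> [7, -42, 252, -1512, 9072]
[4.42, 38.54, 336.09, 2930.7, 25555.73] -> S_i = 4.42*8.72^i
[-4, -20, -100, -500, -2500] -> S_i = -4*5^i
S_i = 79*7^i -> [79, 553, 3871, 27097, 189679]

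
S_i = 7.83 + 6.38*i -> [7.83, 14.21, 20.59, 26.97, 33.35]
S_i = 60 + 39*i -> [60, 99, 138, 177, 216]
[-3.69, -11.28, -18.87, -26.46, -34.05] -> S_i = -3.69 + -7.59*i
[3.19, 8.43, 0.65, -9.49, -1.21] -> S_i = Random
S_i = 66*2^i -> [66, 132, 264, 528, 1056]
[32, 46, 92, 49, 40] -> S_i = Random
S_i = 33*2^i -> [33, 66, 132, 264, 528]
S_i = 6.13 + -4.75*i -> [6.13, 1.38, -3.37, -8.12, -12.87]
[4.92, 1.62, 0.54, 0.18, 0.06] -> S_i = 4.92*0.33^i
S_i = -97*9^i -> [-97, -873, -7857, -70713, -636417]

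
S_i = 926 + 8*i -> [926, 934, 942, 950, 958]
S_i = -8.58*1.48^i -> [-8.58, -12.7, -18.79, -27.81, -41.17]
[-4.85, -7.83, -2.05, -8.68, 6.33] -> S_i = Random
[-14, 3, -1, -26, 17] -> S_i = Random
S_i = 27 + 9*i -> [27, 36, 45, 54, 63]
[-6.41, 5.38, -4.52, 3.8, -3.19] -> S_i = -6.41*(-0.84)^i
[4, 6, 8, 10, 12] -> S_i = 4 + 2*i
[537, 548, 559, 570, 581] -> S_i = 537 + 11*i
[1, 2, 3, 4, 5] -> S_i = 1 + 1*i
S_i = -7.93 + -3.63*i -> [-7.93, -11.56, -15.19, -18.82, -22.45]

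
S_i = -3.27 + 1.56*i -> [-3.27, -1.71, -0.15, 1.41, 2.97]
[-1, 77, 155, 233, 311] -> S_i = -1 + 78*i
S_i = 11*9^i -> [11, 99, 891, 8019, 72171]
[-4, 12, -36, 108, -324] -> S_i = -4*-3^i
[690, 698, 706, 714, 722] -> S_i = 690 + 8*i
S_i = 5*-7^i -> [5, -35, 245, -1715, 12005]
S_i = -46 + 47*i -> [-46, 1, 48, 95, 142]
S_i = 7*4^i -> [7, 28, 112, 448, 1792]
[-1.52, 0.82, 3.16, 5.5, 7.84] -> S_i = -1.52 + 2.34*i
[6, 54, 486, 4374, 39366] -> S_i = 6*9^i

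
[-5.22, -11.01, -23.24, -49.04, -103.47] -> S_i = -5.22*2.11^i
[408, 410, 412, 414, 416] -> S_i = 408 + 2*i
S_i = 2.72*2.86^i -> [2.72, 7.78, 22.25, 63.63, 181.98]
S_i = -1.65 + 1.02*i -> [-1.65, -0.63, 0.39, 1.41, 2.43]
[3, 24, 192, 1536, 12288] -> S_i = 3*8^i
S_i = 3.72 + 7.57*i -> [3.72, 11.29, 18.86, 26.43, 34.0]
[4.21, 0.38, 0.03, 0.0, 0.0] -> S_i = 4.21*0.09^i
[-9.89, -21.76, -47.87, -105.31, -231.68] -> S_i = -9.89*2.20^i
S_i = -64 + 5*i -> [-64, -59, -54, -49, -44]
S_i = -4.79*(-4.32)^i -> [-4.79, 20.69, -89.39, 386.18, -1668.29]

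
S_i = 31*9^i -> [31, 279, 2511, 22599, 203391]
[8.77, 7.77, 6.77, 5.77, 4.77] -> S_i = 8.77 + -1.00*i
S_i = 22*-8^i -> [22, -176, 1408, -11264, 90112]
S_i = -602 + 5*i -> [-602, -597, -592, -587, -582]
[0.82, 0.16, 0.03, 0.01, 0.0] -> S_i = 0.82*0.20^i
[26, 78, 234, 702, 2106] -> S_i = 26*3^i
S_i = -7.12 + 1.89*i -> [-7.12, -5.23, -3.34, -1.45, 0.44]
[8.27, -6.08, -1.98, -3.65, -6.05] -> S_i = Random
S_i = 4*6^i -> [4, 24, 144, 864, 5184]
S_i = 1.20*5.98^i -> [1.2, 7.18, 42.91, 256.62, 1534.57]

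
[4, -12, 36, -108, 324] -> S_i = 4*-3^i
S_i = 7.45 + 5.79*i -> [7.45, 13.24, 19.03, 24.82, 30.61]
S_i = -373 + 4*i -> [-373, -369, -365, -361, -357]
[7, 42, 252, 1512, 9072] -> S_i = 7*6^i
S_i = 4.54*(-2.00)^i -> [4.54, -9.08, 18.16, -36.32, 72.64]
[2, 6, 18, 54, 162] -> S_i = 2*3^i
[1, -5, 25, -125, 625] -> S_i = 1*-5^i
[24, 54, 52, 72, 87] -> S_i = Random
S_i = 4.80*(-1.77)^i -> [4.8, -8.5, 15.04, -26.62, 47.11]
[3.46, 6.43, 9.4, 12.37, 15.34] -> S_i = 3.46 + 2.97*i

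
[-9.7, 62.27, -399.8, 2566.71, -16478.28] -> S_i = -9.70*(-6.42)^i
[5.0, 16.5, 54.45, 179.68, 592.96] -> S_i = 5.00*3.30^i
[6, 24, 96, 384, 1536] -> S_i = 6*4^i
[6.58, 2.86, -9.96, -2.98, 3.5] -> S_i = Random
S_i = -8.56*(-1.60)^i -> [-8.56, 13.7, -21.91, 35.06, -56.1]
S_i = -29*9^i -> [-29, -261, -2349, -21141, -190269]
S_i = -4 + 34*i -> [-4, 30, 64, 98, 132]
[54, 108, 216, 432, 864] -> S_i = 54*2^i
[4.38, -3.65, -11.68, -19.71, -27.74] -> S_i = 4.38 + -8.03*i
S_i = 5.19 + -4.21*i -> [5.19, 0.98, -3.23, -7.44, -11.65]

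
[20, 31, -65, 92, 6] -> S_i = Random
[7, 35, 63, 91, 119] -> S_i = 7 + 28*i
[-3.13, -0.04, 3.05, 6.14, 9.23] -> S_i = -3.13 + 3.09*i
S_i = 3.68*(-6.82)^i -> [3.68, -25.1, 171.17, -1167.35, 7961.32]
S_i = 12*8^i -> [12, 96, 768, 6144, 49152]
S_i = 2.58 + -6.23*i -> [2.58, -3.65, -9.88, -16.11, -22.34]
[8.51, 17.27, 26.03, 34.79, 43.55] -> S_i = 8.51 + 8.76*i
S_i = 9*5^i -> [9, 45, 225, 1125, 5625]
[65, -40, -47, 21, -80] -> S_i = Random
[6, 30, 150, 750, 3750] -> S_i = 6*5^i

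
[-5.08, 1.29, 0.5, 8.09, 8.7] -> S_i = Random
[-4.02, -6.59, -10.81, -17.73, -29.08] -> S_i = -4.02*1.64^i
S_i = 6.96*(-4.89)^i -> [6.96, -34.03, 166.43, -813.83, 3979.65]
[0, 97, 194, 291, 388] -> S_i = 0 + 97*i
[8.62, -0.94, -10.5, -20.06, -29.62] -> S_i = 8.62 + -9.56*i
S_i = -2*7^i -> [-2, -14, -98, -686, -4802]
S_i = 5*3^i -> [5, 15, 45, 135, 405]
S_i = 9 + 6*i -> [9, 15, 21, 27, 33]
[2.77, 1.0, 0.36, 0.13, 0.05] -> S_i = 2.77*0.36^i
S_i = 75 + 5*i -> [75, 80, 85, 90, 95]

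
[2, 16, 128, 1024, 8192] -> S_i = 2*8^i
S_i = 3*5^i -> [3, 15, 75, 375, 1875]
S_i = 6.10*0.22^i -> [6.1, 1.34, 0.3, 0.06, 0.01]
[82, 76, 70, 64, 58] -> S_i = 82 + -6*i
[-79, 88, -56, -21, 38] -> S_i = Random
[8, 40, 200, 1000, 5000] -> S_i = 8*5^i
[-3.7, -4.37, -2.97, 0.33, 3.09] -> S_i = Random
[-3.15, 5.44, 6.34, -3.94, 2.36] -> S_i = Random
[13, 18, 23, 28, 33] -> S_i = 13 + 5*i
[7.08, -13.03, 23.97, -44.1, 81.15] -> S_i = 7.08*(-1.84)^i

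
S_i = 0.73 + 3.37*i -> [0.73, 4.1, 7.47, 10.84, 14.21]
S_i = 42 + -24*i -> [42, 18, -6, -30, -54]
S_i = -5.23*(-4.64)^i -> [-5.23, 24.27, -112.6, 522.46, -2424.23]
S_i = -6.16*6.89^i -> [-6.16, -42.44, -292.43, -2014.83, -13882.18]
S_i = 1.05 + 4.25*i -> [1.05, 5.3, 9.55, 13.8, 18.05]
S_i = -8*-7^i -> [-8, 56, -392, 2744, -19208]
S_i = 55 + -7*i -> [55, 48, 41, 34, 27]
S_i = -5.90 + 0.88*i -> [-5.9, -5.02, -4.14, -3.26, -2.38]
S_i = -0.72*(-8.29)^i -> [-0.72, 5.97, -49.48, 410.2, -3400.56]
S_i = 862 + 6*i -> [862, 868, 874, 880, 886]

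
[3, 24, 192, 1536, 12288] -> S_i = 3*8^i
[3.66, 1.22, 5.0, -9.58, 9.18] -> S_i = Random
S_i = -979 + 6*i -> [-979, -973, -967, -961, -955]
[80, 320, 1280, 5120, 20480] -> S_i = 80*4^i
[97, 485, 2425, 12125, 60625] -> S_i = 97*5^i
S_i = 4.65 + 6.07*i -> [4.65, 10.72, 16.79, 22.86, 28.93]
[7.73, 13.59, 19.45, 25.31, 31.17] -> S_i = 7.73 + 5.86*i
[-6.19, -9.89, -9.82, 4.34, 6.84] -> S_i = Random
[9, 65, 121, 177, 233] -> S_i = 9 + 56*i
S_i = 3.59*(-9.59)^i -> [3.59, -34.43, 330.17, -3166.29, 30364.69]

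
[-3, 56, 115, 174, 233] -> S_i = -3 + 59*i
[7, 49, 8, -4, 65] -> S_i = Random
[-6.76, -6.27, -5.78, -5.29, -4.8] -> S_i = -6.76 + 0.49*i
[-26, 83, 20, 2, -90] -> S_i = Random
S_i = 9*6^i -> [9, 54, 324, 1944, 11664]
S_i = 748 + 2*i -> [748, 750, 752, 754, 756]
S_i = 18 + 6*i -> [18, 24, 30, 36, 42]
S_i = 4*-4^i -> [4, -16, 64, -256, 1024]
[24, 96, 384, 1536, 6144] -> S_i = 24*4^i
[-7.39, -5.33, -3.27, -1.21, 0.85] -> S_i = -7.39 + 2.06*i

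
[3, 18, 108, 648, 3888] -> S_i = 3*6^i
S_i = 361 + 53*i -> [361, 414, 467, 520, 573]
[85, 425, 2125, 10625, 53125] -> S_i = 85*5^i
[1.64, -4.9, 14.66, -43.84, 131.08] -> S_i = 1.64*(-2.99)^i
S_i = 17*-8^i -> [17, -136, 1088, -8704, 69632]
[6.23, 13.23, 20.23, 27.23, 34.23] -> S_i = 6.23 + 7.00*i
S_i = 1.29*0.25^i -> [1.29, 0.32, 0.08, 0.02, 0.01]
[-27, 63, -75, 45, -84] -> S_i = Random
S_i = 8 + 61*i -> [8, 69, 130, 191, 252]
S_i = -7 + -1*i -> [-7, -8, -9, -10, -11]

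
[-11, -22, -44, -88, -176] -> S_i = -11*2^i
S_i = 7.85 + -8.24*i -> [7.85, -0.39, -8.63, -16.87, -25.11]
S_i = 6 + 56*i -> [6, 62, 118, 174, 230]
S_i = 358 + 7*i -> [358, 365, 372, 379, 386]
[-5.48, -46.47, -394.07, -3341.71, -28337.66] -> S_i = -5.48*8.48^i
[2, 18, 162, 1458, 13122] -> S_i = 2*9^i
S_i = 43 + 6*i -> [43, 49, 55, 61, 67]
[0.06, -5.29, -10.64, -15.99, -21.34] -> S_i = 0.06 + -5.35*i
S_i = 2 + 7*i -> [2, 9, 16, 23, 30]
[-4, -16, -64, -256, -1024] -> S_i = -4*4^i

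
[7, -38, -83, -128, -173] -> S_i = 7 + -45*i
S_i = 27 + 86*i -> [27, 113, 199, 285, 371]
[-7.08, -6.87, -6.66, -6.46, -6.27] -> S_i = -7.08*0.97^i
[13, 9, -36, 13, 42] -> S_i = Random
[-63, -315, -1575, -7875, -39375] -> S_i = -63*5^i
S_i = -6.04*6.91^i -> [-6.04, -41.74, -288.4, -1992.83, -13770.48]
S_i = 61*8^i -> [61, 488, 3904, 31232, 249856]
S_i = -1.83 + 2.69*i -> [-1.83, 0.86, 3.55, 6.24, 8.93]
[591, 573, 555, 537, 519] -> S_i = 591 + -18*i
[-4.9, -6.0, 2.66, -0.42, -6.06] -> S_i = Random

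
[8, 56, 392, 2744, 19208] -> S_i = 8*7^i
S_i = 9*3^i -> [9, 27, 81, 243, 729]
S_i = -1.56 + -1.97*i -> [-1.56, -3.53, -5.5, -7.47, -9.44]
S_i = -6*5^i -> [-6, -30, -150, -750, -3750]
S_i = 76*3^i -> [76, 228, 684, 2052, 6156]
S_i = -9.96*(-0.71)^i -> [-9.96, 7.07, -5.02, 3.56, -2.53]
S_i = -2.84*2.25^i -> [-2.84, -6.39, -14.38, -32.35, -72.79]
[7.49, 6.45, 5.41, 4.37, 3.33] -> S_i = 7.49 + -1.04*i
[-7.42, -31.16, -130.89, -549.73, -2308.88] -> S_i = -7.42*4.20^i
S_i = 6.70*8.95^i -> [6.7, 59.96, 536.69, 4803.35, 42989.95]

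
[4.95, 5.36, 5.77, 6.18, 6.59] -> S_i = 4.95 + 0.41*i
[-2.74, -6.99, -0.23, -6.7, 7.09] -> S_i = Random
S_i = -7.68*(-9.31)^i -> [-7.68, 71.5, -665.67, 6197.41, -57697.89]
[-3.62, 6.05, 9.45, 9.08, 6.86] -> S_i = Random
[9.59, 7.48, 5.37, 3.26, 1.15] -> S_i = 9.59 + -2.11*i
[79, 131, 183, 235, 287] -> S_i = 79 + 52*i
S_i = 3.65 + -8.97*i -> [3.65, -5.32, -14.29, -23.26, -32.23]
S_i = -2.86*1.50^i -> [-2.86, -4.29, -6.44, -9.65, -14.48]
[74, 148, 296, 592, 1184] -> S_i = 74*2^i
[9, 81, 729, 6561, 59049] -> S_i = 9*9^i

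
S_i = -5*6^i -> [-5, -30, -180, -1080, -6480]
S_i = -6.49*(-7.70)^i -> [-6.49, 49.97, -384.79, 2962.9, -22814.32]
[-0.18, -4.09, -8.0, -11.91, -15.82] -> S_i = -0.18 + -3.91*i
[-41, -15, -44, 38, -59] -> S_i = Random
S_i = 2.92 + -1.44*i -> [2.92, 1.48, 0.04, -1.4, -2.84]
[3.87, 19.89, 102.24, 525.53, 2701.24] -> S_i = 3.87*5.14^i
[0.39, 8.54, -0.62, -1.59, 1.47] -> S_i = Random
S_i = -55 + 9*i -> [-55, -46, -37, -28, -19]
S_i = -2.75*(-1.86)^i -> [-2.75, 5.12, -9.51, 17.7, -32.91]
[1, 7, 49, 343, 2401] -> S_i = 1*7^i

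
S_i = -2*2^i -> [-2, -4, -8, -16, -32]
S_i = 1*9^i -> [1, 9, 81, 729, 6561]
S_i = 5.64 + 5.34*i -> [5.64, 10.98, 16.32, 21.66, 27.0]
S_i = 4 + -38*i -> [4, -34, -72, -110, -148]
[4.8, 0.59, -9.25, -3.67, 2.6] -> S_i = Random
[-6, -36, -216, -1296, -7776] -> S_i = -6*6^i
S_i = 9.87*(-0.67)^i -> [9.87, -6.61, 4.43, -2.97, 1.99]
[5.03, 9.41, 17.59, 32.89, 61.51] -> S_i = 5.03*1.87^i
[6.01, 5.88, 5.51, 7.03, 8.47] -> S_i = Random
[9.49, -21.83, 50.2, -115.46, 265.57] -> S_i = 9.49*(-2.30)^i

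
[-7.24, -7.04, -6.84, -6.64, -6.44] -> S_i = -7.24 + 0.20*i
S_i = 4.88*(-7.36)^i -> [4.88, -35.92, 264.35, -1945.6, 14319.61]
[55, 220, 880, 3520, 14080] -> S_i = 55*4^i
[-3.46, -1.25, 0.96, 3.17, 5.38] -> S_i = -3.46 + 2.21*i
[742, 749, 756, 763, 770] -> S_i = 742 + 7*i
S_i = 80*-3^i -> [80, -240, 720, -2160, 6480]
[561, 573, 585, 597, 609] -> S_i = 561 + 12*i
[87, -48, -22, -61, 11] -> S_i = Random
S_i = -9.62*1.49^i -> [-9.62, -14.33, -21.36, -31.82, -47.42]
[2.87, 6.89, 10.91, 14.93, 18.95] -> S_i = 2.87 + 4.02*i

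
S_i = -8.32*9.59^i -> [-8.32, -79.79, -765.17, -7338.02, -70371.65]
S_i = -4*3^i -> [-4, -12, -36, -108, -324]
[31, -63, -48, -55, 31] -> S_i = Random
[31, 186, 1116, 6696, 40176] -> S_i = 31*6^i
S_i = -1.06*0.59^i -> [-1.06, -0.63, -0.37, -0.22, -0.13]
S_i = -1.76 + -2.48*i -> [-1.76, -4.24, -6.72, -9.2, -11.68]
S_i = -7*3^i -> [-7, -21, -63, -189, -567]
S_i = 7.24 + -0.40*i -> [7.24, 6.84, 6.44, 6.04, 5.64]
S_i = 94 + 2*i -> [94, 96, 98, 100, 102]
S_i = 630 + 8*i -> [630, 638, 646, 654, 662]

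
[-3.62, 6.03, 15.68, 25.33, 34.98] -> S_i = -3.62 + 9.65*i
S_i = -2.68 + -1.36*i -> [-2.68, -4.04, -5.4, -6.76, -8.12]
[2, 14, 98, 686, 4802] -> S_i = 2*7^i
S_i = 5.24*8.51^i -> [5.24, 44.59, 379.48, 3229.39, 27482.08]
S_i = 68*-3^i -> [68, -204, 612, -1836, 5508]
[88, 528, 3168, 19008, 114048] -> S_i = 88*6^i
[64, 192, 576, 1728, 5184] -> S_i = 64*3^i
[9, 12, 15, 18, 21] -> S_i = 9 + 3*i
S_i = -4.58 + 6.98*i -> [-4.58, 2.4, 9.38, 16.36, 23.34]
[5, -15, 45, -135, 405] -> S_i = 5*-3^i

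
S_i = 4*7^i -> [4, 28, 196, 1372, 9604]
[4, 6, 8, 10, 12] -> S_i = 4 + 2*i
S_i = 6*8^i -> [6, 48, 384, 3072, 24576]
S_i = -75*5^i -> [-75, -375, -1875, -9375, -46875]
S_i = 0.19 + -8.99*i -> [0.19, -8.8, -17.79, -26.78, -35.77]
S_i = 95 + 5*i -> [95, 100, 105, 110, 115]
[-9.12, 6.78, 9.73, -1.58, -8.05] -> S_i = Random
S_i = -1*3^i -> [-1, -3, -9, -27, -81]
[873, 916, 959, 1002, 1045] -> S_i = 873 + 43*i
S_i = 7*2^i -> [7, 14, 28, 56, 112]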